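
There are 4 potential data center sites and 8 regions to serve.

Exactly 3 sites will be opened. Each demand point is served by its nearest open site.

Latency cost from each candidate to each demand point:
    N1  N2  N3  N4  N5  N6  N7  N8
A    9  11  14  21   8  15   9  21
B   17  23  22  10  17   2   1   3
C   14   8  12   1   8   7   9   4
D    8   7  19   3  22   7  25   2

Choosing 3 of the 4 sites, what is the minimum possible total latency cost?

41

Open {B, C, D}.
  N1→D 8, N2→D 7, N3→C 12, N4→C 1, N5→C 8, N6→B 2, N7→B 1, N8→D 2  ⇒ total 41.
Compare {A, B, C}: total 44.
Compare {A, B, D}: total 45.
No size-3 selection does better; minimum is 41.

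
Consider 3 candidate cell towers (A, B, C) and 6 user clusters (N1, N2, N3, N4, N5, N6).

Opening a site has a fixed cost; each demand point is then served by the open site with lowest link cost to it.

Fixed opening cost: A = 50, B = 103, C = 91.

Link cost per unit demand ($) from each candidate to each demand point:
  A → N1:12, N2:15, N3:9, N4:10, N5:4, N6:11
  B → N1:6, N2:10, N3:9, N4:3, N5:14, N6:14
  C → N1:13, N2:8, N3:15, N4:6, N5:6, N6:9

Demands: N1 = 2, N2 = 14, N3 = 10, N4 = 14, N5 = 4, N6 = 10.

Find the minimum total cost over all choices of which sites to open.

Open {A, C}: assign each demand point to its cheapest open site.
  N1→A 2×12=24, N2→C 14×8=112, N3→A 10×9=90, N4→C 14×6=84, N5→A 4×4=16, N6→C 10×9=90
  link cost 416, fixed 141 → total 557.
Compare {A, B}: link cost 410 + fixed 153 = 563.
Compare {B, C}: link cost 370 + fixed 194 = 564.
Compare {C}: link cost 486 + fixed 91 = 577.
All other subsets cost ≥ 563. Minimum total cost: 557.

557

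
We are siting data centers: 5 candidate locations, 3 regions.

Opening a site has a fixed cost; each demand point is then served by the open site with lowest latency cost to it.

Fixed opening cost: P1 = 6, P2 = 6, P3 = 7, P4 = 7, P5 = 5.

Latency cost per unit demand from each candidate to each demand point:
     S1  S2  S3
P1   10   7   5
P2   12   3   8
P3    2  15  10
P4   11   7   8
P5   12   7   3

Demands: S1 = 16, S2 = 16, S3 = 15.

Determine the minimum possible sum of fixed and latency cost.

143

Open {P2, P3, P5}: assign each demand point to its cheapest open site.
  S1→P3 16×2=32, S2→P2 16×3=48, S3→P5 15×3=45
  latency cost 125, fixed 18 → total 143.
Compare {P1, P2, P3, P5}: latency cost 125 + fixed 24 = 149.
Compare {P2, P3, P4, P5}: latency cost 125 + fixed 25 = 150.
Compare {P1, P2, P3, P4, P5}: latency cost 125 + fixed 31 = 156.
All other subsets cost ≥ 149. Minimum total cost: 143.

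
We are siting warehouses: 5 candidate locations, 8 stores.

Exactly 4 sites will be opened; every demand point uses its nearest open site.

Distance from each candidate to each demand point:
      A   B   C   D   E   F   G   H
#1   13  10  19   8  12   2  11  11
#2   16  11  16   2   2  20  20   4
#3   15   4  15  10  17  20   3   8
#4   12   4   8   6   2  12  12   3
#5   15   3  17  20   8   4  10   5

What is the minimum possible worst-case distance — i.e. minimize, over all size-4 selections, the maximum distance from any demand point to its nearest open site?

Open {#1, #2, #3, #4}.
  Farthest demand point is A at distance 12 (to #4); all others are ≤ 12.
With {#1, #2, #4, #5} the worst case is 12.
With {#1, #3, #4, #5} the worst case is 12.
No size-4 selection achieves below 12.

12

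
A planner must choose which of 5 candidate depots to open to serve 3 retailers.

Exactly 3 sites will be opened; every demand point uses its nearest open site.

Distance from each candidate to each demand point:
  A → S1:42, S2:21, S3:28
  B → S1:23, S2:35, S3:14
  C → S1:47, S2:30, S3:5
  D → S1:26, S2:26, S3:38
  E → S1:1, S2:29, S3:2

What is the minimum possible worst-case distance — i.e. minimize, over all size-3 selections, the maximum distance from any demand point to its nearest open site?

21

Open {A, B, E}.
  Farthest demand point is S2 at distance 21 (to A); all others are ≤ 21.
With {A, C, E} the worst case is 21.
With {A, D, E} the worst case is 21.
No size-3 selection achieves below 21.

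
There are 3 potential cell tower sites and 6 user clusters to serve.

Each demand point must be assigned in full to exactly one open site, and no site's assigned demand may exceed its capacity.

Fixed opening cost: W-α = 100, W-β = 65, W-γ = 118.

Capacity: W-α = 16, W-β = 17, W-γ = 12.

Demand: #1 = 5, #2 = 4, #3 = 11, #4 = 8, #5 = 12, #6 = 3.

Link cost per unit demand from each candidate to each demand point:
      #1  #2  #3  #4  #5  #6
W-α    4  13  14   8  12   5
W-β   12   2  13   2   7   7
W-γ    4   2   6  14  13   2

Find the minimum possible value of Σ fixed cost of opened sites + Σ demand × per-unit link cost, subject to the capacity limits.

540

Open {W-α, W-β, W-γ}; cheapest assignment that respects the capacities:
  W-α (cap 16, load 16): #1, #4, #6 — cost 5×4 + 8×8 + 3×5 = 99
  W-β (cap 17, load 16): #2, #5 — cost 4×2 + 12×7 = 92
  W-γ (cap 12, load 11): #3 — cost 11×6 = 66
  Shipping 257, fixed 283 → total 540.
  Any other capacity-feasible assignment to {W-α, W-β, W-γ} ships for at least 257.
Total demand is 43 and no other set of sites has combined capacity ≥ 43, so {W-α, W-β, W-γ} is the only feasible choice of open sites. Minimum: 540.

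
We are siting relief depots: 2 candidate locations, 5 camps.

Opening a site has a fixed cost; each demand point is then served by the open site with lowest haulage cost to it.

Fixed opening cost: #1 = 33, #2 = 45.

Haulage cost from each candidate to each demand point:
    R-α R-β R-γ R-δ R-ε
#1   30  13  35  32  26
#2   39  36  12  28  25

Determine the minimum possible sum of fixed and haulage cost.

169

Open {#1}: assign each demand point to its cheapest open site.
  R-α→#1 30, R-β→#1 13, R-γ→#1 35, R-δ→#1 32, R-ε→#1 26
  haulage cost 136, fixed 33 → total 169.
Compare {#2}: haulage cost 140 + fixed 45 = 185.
Compare {#1, #2}: haulage cost 108 + fixed 78 = 186.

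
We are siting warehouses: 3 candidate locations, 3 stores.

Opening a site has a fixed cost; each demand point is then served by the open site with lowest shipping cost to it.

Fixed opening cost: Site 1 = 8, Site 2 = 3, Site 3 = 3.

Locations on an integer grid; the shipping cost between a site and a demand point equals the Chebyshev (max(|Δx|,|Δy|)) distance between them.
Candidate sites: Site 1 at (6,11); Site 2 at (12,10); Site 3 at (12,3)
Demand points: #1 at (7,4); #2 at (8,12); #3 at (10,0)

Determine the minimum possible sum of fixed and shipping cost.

18

Open {Site 2, Site 3}: assign each demand point to its cheapest open site.
  #1→Site 3 5, #2→Site 2 4, #3→Site 3 3
  shipping cost 12, fixed 6 → total 18.
Compare {Site 3}: shipping cost 17 + fixed 3 = 20.
Compare {Site 1, Site 3}: shipping cost 10 + fixed 11 = 21.
Compare {Site 2}: shipping cost 20 + fixed 3 = 23.
All other subsets cost ≥ 20. Minimum total cost: 18.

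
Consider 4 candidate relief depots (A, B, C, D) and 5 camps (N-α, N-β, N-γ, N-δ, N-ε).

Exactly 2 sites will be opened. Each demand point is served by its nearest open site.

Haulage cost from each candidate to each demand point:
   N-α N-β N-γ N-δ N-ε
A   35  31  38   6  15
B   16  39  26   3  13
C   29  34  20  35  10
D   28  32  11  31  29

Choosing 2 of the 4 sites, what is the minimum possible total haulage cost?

Open {B, D}.
  N-α→B 16, N-β→D 32, N-γ→D 11, N-δ→B 3, N-ε→B 13  ⇒ total 75.
Compare {B, C}: total 83.
Compare {A, B}: total 89.
No size-2 selection does better; minimum is 75.

75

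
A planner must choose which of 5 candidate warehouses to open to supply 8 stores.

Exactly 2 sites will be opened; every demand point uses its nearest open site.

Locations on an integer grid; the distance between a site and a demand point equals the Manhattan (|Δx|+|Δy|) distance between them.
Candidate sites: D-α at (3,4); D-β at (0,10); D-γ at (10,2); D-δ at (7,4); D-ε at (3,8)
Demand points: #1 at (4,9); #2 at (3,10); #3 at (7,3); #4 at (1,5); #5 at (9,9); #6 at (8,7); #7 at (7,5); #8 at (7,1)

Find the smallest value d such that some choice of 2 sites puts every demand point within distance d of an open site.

Open {D-α, D-δ}.
  Farthest demand point is #5 at distance 7 (to D-δ); all others are ≤ 7.
With {D-α, D-ε} the worst case is 7.
With {D-β, D-δ} the worst case is 7.
No size-2 selection achieves below 7.

7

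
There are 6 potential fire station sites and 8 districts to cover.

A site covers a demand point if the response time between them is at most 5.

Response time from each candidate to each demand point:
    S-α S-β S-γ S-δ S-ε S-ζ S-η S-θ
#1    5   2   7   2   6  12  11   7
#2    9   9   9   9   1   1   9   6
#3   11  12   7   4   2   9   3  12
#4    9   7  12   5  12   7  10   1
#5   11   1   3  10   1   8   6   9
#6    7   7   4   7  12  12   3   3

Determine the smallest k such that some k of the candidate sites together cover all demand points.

3

Coverage sets (demand points within 5 of each site):
  #1: {S-α, S-β, S-δ}
  #2: {S-ε, S-ζ}
  #3: {S-δ, S-ε, S-η}
  #4: {S-δ, S-θ}
  #5: {S-β, S-γ, S-ε}
  #6: {S-γ, S-η, S-θ}
No 2 sites suffice: every size-2 union leaves at least one demand point uncovered.
But {#1, #2, #6} covers everything, so the minimum is 3.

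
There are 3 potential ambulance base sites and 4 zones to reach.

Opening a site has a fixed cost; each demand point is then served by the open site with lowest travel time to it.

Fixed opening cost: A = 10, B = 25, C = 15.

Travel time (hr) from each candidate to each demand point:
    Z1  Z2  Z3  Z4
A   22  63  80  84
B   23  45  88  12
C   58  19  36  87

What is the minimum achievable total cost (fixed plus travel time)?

Open {B, C}: assign each demand point to its cheapest open site.
  Z1→B 23, Z2→C 19, Z3→C 36, Z4→B 12
  travel time 90, fixed 40 → total 130.
Compare {A, B, C}: travel time 89 + fixed 50 = 139.
Compare {A, C}: travel time 161 + fixed 25 = 186.
Compare {B}: travel time 168 + fixed 25 = 193.
All other subsets cost ≥ 139. Minimum total cost: 130.

130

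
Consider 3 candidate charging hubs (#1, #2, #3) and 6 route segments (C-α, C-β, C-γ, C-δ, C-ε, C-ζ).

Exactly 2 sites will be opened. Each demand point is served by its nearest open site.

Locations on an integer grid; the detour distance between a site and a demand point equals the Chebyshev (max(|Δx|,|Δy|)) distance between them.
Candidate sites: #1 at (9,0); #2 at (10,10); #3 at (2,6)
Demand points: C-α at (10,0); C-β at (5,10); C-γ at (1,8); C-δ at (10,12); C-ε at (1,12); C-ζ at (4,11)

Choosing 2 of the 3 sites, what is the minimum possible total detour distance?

Open {#1, #3}.
  C-α→#1 1, C-β→#3 4, C-γ→#3 2, C-δ→#3 8, C-ε→#3 6, C-ζ→#3 5  ⇒ total 26.
Compare {#2, #3}: total 27.
Compare {#1, #2}: total 31.

26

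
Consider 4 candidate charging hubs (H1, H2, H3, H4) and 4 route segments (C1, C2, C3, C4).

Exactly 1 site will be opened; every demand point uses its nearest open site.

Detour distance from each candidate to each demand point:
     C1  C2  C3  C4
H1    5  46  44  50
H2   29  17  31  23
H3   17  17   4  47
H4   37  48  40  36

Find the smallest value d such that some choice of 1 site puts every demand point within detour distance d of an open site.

31

Open {H2}.
  Farthest demand point is C3 at detour distance 31 (to H2); all others are ≤ 31.
With {H3} the worst case is 47.
With {H4} the worst case is 48.
No size-1 selection achieves below 31.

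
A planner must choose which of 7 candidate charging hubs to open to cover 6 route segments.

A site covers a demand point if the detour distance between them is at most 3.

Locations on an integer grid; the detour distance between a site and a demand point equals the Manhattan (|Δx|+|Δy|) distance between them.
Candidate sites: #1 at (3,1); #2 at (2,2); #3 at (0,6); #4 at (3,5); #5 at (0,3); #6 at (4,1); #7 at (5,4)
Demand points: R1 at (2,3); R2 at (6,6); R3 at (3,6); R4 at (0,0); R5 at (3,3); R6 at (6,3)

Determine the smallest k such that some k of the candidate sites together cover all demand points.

3

Coverage sets (demand points within 3 of each site):
  #1: {R1, R5}
  #2: {R1, R5}
  #3: {R3}
  #4: {R1, R3, R5}
  #5: {R1, R4, R5}
  #6: {R5}
  #7: {R2, R5, R6}
No 2 sites suffice: every size-2 union leaves at least one demand point uncovered.
But {#3, #5, #7} covers everything, so the minimum is 3.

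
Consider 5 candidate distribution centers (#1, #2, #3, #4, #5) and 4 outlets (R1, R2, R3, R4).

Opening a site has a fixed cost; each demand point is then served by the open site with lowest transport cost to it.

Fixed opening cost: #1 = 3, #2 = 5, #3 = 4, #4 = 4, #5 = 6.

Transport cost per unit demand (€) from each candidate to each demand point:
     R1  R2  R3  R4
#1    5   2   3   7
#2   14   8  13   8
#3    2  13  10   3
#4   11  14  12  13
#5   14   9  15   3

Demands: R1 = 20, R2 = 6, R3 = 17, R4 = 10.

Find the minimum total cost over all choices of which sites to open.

Open {#1, #3}: assign each demand point to its cheapest open site.
  R1→#3 20×2=40, R2→#1 6×2=12, R3→#1 17×3=51, R4→#3 10×3=30
  transport cost 133, fixed 7 → total 140.
Compare {#1, #3, #4}: transport cost 133 + fixed 11 = 144.
Compare {#1, #2, #3}: transport cost 133 + fixed 12 = 145.
Compare {#1, #3, #5}: transport cost 133 + fixed 13 = 146.
All other subsets cost ≥ 144. Minimum total cost: 140.

140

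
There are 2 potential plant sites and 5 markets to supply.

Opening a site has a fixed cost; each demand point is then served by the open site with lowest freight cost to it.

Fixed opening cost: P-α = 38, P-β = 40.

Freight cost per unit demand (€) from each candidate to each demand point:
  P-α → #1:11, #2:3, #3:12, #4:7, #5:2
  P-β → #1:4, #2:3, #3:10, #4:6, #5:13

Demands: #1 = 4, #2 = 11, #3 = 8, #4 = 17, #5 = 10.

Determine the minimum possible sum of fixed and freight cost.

329

Open {P-α, P-β}: assign each demand point to its cheapest open site.
  #1→P-β 4×4=16, #2→P-α 11×3=33, #3→P-β 8×10=80, #4→P-β 17×6=102, #5→P-α 10×2=20
  freight cost 251, fixed 78 → total 329.
Compare {P-α}: freight cost 312 + fixed 38 = 350.
Compare {P-β}: freight cost 361 + fixed 40 = 401.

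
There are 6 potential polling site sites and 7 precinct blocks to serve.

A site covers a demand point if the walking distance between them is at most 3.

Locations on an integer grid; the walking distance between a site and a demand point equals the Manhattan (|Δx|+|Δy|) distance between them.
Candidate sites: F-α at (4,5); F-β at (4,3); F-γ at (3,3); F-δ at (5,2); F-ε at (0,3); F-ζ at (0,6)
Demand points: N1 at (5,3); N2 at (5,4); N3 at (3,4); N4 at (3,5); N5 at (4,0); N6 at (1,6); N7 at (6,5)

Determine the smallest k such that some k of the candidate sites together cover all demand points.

Coverage sets (demand points within 3 of each site):
  F-α: {N1, N2, N3, N4, N7}
  F-β: {N1, N2, N3, N4, N5}
  F-γ: {N1, N2, N3, N4}
  F-δ: {N1, N2, N5}
  F-ε: {}
  F-ζ: {N6}
No 2 sites suffice: every size-2 union leaves at least one demand point uncovered.
But {F-α, F-β, F-ζ} covers everything, so the minimum is 3.

3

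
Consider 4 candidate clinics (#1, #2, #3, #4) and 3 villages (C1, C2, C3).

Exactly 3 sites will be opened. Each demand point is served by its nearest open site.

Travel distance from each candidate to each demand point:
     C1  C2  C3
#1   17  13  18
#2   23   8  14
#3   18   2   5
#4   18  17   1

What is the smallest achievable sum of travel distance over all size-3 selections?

20

Open {#1, #3, #4}.
  C1→#1 17, C2→#3 2, C3→#4 1  ⇒ total 20.
Compare {#2, #3, #4}: total 21.
Compare {#1, #2, #3}: total 24.
No size-3 selection does better; minimum is 20.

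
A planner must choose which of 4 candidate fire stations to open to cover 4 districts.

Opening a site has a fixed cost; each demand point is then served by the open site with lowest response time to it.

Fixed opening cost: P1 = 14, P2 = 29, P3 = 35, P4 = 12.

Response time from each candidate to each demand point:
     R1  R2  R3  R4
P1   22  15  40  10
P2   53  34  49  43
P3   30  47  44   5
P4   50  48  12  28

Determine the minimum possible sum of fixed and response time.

Open {P1, P4}: assign each demand point to its cheapest open site.
  R1→P1 22, R2→P1 15, R3→P4 12, R4→P1 10
  response time 59, fixed 26 → total 85.
Compare {P1}: response time 87 + fixed 14 = 101.
Compare {P1, P2, P4}: response time 59 + fixed 55 = 114.
Compare {P1, P3, P4}: response time 54 + fixed 61 = 115.
All other subsets cost ≥ 101. Minimum total cost: 85.

85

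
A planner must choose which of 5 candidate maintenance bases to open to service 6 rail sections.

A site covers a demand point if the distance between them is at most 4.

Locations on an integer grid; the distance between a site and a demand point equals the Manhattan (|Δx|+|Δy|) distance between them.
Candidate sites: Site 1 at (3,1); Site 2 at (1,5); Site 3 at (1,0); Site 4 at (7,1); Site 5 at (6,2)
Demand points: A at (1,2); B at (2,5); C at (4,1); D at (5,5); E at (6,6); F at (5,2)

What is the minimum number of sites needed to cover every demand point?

2

Coverage sets (demand points within 4 of each site):
  Site 1: {A, C, F}
  Site 2: {A, B, D}
  Site 3: {A, C}
  Site 4: {C, F}
  Site 5: {C, D, E, F}
No single site covers all 6 demand points.
But {Site 2, Site 5} covers everything, so the minimum is 2.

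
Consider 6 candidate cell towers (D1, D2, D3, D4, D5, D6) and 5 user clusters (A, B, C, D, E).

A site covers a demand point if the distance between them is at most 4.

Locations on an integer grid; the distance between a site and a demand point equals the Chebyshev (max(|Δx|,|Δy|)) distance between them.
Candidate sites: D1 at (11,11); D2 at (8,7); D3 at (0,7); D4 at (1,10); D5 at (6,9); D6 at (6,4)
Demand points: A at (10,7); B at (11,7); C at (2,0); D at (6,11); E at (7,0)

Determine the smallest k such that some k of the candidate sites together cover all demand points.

Coverage sets (demand points within 4 of each site):
  D1: {A, B}
  D2: {A, B, D}
  D3: {}
  D4: {}
  D5: {A, D}
  D6: {A, C, E}
No single site covers all 5 demand points.
But {D2, D6} covers everything, so the minimum is 2.

2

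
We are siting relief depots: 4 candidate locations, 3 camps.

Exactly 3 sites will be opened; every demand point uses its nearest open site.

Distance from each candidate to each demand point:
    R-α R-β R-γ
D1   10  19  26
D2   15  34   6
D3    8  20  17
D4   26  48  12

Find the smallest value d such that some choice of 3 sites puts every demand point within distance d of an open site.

Open {D1, D2, D3}.
  Farthest demand point is R-β at distance 19 (to D1); all others are ≤ 19.
With {D1, D2, D4} the worst case is 19.
With {D1, D3, D4} the worst case is 19.
No size-3 selection achieves below 19.

19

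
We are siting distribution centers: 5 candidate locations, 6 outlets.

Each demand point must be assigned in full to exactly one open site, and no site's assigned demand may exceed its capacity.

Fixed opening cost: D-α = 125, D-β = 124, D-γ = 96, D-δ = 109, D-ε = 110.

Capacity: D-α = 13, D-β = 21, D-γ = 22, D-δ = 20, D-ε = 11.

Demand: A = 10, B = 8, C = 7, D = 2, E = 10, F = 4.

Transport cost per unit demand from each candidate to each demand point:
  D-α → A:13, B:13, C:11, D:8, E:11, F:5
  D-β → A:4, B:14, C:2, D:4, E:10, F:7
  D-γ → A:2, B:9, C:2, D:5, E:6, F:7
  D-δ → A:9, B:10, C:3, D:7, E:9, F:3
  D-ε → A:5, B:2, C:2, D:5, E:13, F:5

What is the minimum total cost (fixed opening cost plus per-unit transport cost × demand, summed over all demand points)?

408

Open {D-γ, D-δ}; cheapest assignment that respects the capacities:
  D-γ (cap 22, load 22): A, D, E — cost 10×2 + 2×5 + 10×6 = 90
  D-δ (cap 20, load 19): B, C, F — cost 8×10 + 7×3 + 4×3 = 113
  Shipping 203, fixed 205 → total 408.
  Any other capacity-feasible assignment to {D-γ, D-δ} ships for at least 203.
Compare {D-β, D-γ}: its best feasible assignment gives total 442.
Compare {D-γ, D-δ, D-ε}: its best feasible assignment gives total 454.
Every other set of open sites that can feasibly serve all demand totals ≥ 442 even under its best assignment. Minimum: 408.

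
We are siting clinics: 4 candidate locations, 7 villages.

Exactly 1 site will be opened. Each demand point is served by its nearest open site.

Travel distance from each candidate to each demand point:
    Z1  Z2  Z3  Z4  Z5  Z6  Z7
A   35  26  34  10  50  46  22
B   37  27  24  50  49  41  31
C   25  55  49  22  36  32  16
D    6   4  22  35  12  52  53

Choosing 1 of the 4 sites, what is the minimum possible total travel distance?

184

Open {D}.
  Z1→D 6, Z2→D 4, Z3→D 22, Z4→D 35, Z5→D 12, Z6→D 52, Z7→D 53  ⇒ total 184.
Compare {A}: total 223.
Compare {C}: total 235.
No size-1 selection does better; minimum is 184.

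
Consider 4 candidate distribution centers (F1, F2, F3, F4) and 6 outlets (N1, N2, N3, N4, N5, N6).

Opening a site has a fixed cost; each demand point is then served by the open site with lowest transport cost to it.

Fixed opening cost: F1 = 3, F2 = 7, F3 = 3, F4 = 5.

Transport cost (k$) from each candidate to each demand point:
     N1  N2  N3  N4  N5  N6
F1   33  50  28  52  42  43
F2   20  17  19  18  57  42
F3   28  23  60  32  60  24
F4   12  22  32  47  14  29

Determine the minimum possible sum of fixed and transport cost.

Open {F2, F3, F4}: assign each demand point to its cheapest open site.
  N1→F4 12, N2→F2 17, N3→F2 19, N4→F2 18, N5→F4 14, N6→F3 24
  transport cost 104, fixed 15 → total 119.
Compare {F2, F4}: transport cost 109 + fixed 12 = 121.
Compare {F1, F2, F3, F4}: transport cost 104 + fixed 18 = 122.
Compare {F1, F2, F4}: transport cost 109 + fixed 15 = 124.
All other subsets cost ≥ 121. Minimum total cost: 119.

119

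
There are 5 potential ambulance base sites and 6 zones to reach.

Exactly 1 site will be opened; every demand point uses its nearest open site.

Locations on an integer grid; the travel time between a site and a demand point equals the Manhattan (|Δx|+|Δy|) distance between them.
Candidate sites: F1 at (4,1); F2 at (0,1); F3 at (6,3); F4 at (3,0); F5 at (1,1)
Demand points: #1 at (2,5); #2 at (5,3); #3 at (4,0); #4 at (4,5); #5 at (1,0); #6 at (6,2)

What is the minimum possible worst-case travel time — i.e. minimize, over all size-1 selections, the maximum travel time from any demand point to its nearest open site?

Open {F1}.
  Farthest demand point is #1 at travel time 6 (to F1); all others are ≤ 6.
With {F4} the worst case is 6.
With {F5} the worst case is 7.
No size-1 selection achieves below 6.

6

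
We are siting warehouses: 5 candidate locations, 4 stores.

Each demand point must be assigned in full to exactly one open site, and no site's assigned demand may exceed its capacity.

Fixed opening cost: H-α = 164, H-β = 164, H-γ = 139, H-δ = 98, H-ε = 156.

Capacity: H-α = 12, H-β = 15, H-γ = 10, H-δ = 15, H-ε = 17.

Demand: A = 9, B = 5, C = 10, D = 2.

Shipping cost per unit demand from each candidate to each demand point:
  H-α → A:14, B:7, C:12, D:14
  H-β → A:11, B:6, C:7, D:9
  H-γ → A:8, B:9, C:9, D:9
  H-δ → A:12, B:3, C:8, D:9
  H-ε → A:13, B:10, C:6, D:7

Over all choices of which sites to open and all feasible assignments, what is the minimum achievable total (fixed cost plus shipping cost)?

451

Open {H-δ, H-ε}; cheapest assignment that respects the capacities:
  H-δ (cap 15, load 14): A, B — cost 9×12 + 5×3 = 123
  H-ε (cap 17, load 12): C, D — cost 10×6 + 2×7 = 74
  Shipping 197, fixed 254 → total 451.
  Any other capacity-feasible assignment to {H-δ, H-ε} ships for at least 197.
Compare {H-β, H-δ}: its best feasible assignment gives total 473.
Compare {H-γ, H-ε}: its best feasible assignment gives total 491.
Every other set of open sites that can feasibly serve all demand totals ≥ 473 even under its best assignment. Minimum: 451.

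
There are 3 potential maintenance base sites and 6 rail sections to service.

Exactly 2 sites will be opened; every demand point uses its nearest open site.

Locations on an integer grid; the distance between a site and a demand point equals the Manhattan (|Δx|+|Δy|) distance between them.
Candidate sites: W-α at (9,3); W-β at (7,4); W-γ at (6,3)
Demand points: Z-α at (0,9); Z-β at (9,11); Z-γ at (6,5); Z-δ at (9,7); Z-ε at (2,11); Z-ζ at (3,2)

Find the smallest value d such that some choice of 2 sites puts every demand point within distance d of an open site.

12

Open {W-α, W-β}.
  Farthest demand point is Z-α at distance 12 (to W-β); all others are ≤ 12.
With {W-α, W-γ} the worst case is 12.
With {W-β, W-γ} the worst case is 12.
No size-2 selection achieves below 12.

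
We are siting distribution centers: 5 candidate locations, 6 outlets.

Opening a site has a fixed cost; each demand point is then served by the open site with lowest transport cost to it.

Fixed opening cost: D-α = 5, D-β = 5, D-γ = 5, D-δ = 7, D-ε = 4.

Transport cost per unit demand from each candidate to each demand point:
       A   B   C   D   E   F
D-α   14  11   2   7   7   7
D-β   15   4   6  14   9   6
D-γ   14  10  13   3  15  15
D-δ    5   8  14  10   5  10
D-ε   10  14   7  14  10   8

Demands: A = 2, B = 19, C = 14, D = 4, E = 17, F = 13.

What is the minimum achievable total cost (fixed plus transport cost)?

Open {D-α, D-β, D-γ, D-δ}: assign each demand point to its cheapest open site.
  A→D-δ 2×5=10, B→D-β 19×4=76, C→D-α 14×2=28, D→D-γ 4×3=12, E→D-δ 17×5=85, F→D-β 13×6=78
  transport cost 289, fixed 22 → total 311.
Compare {D-α, D-β, D-γ, D-δ, D-ε}: transport cost 289 + fixed 26 = 315.
Compare {D-α, D-β, D-δ}: transport cost 305 + fixed 17 = 322.
Compare {D-α, D-β, D-δ, D-ε}: transport cost 305 + fixed 21 = 326.
All other subsets cost ≥ 315. Minimum total cost: 311.

311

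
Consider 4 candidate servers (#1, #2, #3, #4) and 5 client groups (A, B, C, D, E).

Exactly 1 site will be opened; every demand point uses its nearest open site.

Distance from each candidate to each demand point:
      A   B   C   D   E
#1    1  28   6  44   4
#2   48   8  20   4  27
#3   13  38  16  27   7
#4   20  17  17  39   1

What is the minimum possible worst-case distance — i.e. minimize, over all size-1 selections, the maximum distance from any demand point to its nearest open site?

38

Open {#3}.
  Farthest demand point is B at distance 38 (to #3); all others are ≤ 38.
With {#4} the worst case is 39.
With {#1} the worst case is 44.
No size-1 selection achieves below 38.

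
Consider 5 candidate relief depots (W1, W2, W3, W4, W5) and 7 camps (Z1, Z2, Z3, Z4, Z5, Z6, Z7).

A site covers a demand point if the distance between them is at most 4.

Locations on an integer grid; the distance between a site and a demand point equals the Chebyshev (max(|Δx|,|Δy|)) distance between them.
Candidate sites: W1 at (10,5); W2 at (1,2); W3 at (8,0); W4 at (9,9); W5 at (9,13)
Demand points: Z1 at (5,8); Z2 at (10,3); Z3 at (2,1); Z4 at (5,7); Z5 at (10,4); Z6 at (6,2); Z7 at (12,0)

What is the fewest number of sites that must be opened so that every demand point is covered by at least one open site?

Coverage sets (demand points within 4 of each site):
  W1: {Z2, Z5, Z6}
  W2: {Z3}
  W3: {Z2, Z5, Z6, Z7}
  W4: {Z1, Z4}
  W5: {}
No 2 sites suffice: every size-2 union leaves at least one demand point uncovered.
But {W2, W3, W4} covers everything, so the minimum is 3.

3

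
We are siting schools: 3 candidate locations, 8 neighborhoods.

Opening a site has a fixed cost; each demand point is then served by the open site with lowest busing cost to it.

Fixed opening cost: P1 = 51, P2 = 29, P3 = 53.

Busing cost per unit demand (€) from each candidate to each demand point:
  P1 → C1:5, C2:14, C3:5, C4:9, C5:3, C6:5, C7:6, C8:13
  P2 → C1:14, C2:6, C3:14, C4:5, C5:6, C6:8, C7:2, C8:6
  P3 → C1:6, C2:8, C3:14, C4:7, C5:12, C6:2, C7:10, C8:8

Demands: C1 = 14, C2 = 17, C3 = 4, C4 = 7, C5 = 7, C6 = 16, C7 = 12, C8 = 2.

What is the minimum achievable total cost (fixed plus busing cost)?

444

Open {P1, P2}: assign each demand point to its cheapest open site.
  C1→P1 14×5=70, C2→P2 17×6=102, C3→P1 4×5=20, C4→P2 7×5=35, C5→P1 7×3=21, C6→P1 16×5=80, C7→P2 12×2=24, C8→P2 2×6=12
  busing cost 364, fixed 80 → total 444.
Compare {P1, P2, P3}: busing cost 316 + fixed 133 = 449.
Compare {P2, P3}: busing cost 387 + fixed 82 = 469.
Compare {P1, P3}: busing cost 416 + fixed 104 = 520.
All other subsets cost ≥ 449. Minimum total cost: 444.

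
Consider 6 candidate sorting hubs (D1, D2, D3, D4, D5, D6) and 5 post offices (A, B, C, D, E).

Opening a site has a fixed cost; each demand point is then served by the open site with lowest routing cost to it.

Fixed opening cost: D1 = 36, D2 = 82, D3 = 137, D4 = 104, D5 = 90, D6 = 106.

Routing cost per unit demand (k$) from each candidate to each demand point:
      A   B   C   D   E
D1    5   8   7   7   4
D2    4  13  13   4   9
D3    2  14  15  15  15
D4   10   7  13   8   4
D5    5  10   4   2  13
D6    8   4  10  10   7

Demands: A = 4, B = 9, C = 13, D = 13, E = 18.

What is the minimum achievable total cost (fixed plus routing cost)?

368

Open {D1, D5}: assign each demand point to its cheapest open site.
  A→D1 4×5=20, B→D1 9×8=72, C→D5 13×4=52, D→D5 13×2=26, E→D1 18×4=72
  routing cost 242, fixed 126 → total 368.
Compare {D1}: routing cost 346 + fixed 36 = 382.
Compare {D1, D2}: routing cost 303 + fixed 118 = 421.
Compare {D4, D5}: routing cost 233 + fixed 194 = 427.
All other subsets cost ≥ 382. Minimum total cost: 368.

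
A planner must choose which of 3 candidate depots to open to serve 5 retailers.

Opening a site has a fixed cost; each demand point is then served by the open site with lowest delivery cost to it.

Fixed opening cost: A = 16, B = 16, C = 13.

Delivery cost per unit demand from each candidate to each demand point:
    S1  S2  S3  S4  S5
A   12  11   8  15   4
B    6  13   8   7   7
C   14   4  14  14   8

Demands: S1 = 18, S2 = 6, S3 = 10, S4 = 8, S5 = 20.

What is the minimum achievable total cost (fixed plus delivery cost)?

Open {A, B, C}: assign each demand point to its cheapest open site.
  S1→B 18×6=108, S2→C 6×4=24, S3→A 10×8=80, S4→B 8×7=56, S5→A 20×4=80
  delivery cost 348, fixed 45 → total 393.
Compare {A, B}: delivery cost 390 + fixed 32 = 422.
Compare {B, C}: delivery cost 408 + fixed 29 = 437.
Compare {B}: delivery cost 462 + fixed 16 = 478.
All other subsets cost ≥ 422. Minimum total cost: 393.

393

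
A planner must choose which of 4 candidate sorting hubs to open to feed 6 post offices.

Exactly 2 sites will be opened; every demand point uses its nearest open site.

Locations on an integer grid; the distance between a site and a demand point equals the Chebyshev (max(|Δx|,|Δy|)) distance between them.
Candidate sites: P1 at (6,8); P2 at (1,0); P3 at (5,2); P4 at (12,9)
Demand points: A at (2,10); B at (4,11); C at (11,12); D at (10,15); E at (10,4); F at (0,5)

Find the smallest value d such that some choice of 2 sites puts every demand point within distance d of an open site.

6

Open {P1, P4}.
  Farthest demand point is D at distance 6 (to P4); all others are ≤ 6.
With {P1, P2} the worst case is 7.
With {P1, P3} the worst case is 7.
No size-2 selection achieves below 6.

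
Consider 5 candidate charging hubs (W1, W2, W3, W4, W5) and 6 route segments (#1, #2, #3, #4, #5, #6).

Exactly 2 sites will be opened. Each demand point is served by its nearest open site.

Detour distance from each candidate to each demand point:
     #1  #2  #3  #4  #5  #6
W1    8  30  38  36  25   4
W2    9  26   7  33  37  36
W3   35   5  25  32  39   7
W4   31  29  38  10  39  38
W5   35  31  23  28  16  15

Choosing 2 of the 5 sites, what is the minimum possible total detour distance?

97

Open {W2, W3}.
  #1→W2 9, #2→W3 5, #3→W2 7, #4→W3 32, #5→W2 37, #6→W3 7  ⇒ total 97.
Compare {W1, W3}: total 99.
Compare {W2, W5}: total 101.
No size-2 selection does better; minimum is 97.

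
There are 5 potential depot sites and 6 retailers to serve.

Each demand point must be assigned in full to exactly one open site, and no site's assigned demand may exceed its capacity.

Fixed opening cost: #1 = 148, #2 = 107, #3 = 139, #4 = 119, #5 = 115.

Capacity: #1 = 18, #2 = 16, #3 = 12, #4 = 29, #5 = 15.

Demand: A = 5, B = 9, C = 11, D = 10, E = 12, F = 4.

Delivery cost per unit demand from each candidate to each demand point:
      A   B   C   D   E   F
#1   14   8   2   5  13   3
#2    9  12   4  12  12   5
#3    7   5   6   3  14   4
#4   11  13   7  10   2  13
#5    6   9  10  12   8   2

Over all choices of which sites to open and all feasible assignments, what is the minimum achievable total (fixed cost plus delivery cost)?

640

Open {#2, #4, #5}; cheapest assignment that respects the capacities:
  #2 (cap 16, load 15): C, F — cost 11×4 + 4×5 = 64
  #4 (cap 29, load 22): D, E — cost 10×10 + 12×2 = 124
  #5 (cap 15, load 14): A, B — cost 5×6 + 9×9 = 111
  Shipping 299, fixed 341 → total 640.
  Any other capacity-feasible assignment to {#2, #4, #5} ships for at least 299.
Compare {#3, #4, #5}: its best feasible assignment gives total 648.
Compare {#1, #4, #5}: its best feasible assignment gives total 651.
Every other set of open sites that can feasibly serve all demand totals ≥ 648 even under its best assignment. Minimum: 640.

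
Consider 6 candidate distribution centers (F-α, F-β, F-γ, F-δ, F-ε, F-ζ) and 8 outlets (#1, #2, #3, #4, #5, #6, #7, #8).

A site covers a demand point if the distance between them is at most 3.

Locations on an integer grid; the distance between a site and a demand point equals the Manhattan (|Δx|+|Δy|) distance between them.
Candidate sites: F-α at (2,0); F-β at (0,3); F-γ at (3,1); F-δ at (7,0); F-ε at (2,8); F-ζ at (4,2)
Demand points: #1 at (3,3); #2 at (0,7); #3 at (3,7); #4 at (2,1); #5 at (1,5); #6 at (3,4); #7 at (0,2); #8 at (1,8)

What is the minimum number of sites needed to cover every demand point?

Coverage sets (demand points within 3 of each site):
  F-α: {#4}
  F-β: {#1, #5, #7}
  F-γ: {#1, #4, #6}
  F-δ: {}
  F-ε: {#2, #3, #8}
  F-ζ: {#1, #4, #6}
No 2 sites suffice: every size-2 union leaves at least one demand point uncovered.
But {F-β, F-γ, F-ε} covers everything, so the minimum is 3.

3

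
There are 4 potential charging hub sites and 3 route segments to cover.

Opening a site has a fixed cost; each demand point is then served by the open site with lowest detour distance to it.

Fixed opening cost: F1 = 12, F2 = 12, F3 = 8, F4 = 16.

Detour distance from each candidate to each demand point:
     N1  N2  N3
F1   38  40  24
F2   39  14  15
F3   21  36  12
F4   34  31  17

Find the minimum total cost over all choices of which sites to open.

Open {F2, F3}: assign each demand point to its cheapest open site.
  N1→F3 21, N2→F2 14, N3→F3 12
  detour distance 47, fixed 20 → total 67.
Compare {F3}: detour distance 69 + fixed 8 = 77.
Compare {F1, F2, F3}: detour distance 47 + fixed 32 = 79.
Compare {F2}: detour distance 68 + fixed 12 = 80.
All other subsets cost ≥ 77. Minimum total cost: 67.

67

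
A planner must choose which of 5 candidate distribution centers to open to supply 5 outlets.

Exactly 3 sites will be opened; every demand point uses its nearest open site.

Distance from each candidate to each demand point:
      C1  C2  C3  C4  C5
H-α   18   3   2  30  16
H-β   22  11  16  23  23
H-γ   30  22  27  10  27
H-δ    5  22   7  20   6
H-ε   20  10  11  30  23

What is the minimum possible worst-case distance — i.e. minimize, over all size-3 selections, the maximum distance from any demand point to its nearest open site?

10

Open {H-α, H-γ, H-δ}.
  Farthest demand point is C4 at distance 10 (to H-γ); all others are ≤ 10.
With {H-γ, H-δ, H-ε} the worst case is 10.
With {H-β, H-γ, H-δ} the worst case is 11.
No size-3 selection achieves below 10.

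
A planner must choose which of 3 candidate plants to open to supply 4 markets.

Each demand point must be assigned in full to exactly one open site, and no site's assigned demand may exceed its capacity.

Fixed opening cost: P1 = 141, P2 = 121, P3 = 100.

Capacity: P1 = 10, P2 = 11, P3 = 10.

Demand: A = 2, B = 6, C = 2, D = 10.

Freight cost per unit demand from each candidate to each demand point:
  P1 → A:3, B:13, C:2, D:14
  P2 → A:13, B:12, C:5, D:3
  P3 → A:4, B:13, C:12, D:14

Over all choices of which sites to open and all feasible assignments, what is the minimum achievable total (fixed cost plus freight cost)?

361

Open {P2, P3}; cheapest assignment that respects the capacities:
  P2 (cap 11, load 10): D — cost 10×3 = 30
  P3 (cap 10, load 10): A, B, C — cost 2×4 + 6×13 + 2×12 = 110
  Shipping 140, fixed 221 → total 361.
  Any other capacity-feasible assignment to {P2, P3} ships for at least 140.
Compare {P1, P2}: its best feasible assignment gives total 380.
Compare {P1, P3}: its best feasible assignment gives total 469.
Every other set of open sites that can feasibly serve all demand totals ≥ 380 even under its best assignment. Minimum: 361.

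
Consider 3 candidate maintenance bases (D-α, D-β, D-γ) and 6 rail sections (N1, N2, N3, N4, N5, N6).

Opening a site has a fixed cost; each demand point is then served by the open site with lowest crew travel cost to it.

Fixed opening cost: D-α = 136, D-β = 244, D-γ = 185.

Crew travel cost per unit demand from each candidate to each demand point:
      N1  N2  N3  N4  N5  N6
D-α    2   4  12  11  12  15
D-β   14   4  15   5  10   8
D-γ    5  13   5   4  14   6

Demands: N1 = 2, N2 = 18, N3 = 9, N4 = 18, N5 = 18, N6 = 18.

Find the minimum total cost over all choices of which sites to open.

Open {D-α, D-γ}: assign each demand point to its cheapest open site.
  N1→D-α 2×2=4, N2→D-α 18×4=72, N3→D-γ 9×5=45, N4→D-γ 18×4=72, N5→D-α 18×12=216, N6→D-γ 18×6=108
  crew travel cost 517, fixed 321 → total 838.
Compare {D-β}: crew travel cost 649 + fixed 244 = 893.
Compare {D-γ}: crew travel cost 721 + fixed 185 = 906.
Compare {D-β, D-γ}: crew travel cost 487 + fixed 429 = 916.
All other subsets cost ≥ 893. Minimum total cost: 838.

838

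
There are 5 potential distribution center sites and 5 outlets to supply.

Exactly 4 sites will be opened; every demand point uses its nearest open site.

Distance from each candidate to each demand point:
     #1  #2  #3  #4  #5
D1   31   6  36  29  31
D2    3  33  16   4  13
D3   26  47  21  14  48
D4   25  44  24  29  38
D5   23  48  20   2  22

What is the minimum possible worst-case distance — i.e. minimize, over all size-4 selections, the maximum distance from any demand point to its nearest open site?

16

Open {D1, D2, D3, D4}.
  Farthest demand point is #3 at distance 16 (to D2); all others are ≤ 16.
With {D1, D2, D3, D5} the worst case is 16.
With {D1, D2, D4, D5} the worst case is 16.
No size-4 selection achieves below 16.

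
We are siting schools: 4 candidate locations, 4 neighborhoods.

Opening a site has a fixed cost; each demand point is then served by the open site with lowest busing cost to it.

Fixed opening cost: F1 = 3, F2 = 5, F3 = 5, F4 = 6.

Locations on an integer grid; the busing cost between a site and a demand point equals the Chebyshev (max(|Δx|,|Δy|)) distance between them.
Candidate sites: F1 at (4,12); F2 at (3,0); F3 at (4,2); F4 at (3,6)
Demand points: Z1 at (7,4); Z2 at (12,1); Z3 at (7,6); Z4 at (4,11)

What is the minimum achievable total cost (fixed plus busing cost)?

24

Open {F1, F3}: assign each demand point to its cheapest open site.
  Z1→F3 3, Z2→F3 8, Z3→F3 4, Z4→F1 1
  busing cost 16, fixed 8 → total 24.
Compare {F1, F4}: busing cost 18 + fixed 9 = 27.
Compare {F4}: busing cost 22 + fixed 6 = 28.
Compare {F1, F2}: busing cost 20 + fixed 8 = 28.
All other subsets cost ≥ 27. Minimum total cost: 24.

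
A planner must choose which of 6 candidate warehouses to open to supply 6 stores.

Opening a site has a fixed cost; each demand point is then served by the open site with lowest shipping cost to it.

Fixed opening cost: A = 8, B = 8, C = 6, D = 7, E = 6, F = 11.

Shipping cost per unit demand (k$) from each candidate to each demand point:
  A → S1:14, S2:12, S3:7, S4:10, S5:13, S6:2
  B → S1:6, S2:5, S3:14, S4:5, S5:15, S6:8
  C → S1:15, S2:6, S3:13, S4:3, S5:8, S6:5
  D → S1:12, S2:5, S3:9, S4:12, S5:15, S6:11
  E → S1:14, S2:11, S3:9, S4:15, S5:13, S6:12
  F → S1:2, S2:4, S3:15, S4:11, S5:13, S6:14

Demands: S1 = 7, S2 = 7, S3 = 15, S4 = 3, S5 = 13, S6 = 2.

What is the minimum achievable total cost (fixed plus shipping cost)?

289

Open {A, C, F}: assign each demand point to its cheapest open site.
  S1→F 7×2=14, S2→F 7×4=28, S3→A 15×7=105, S4→C 3×3=9, S5→C 13×8=104, S6→A 2×2=4
  shipping cost 264, fixed 25 → total 289.
Compare {A, C, E, F}: shipping cost 264 + fixed 31 = 295.
Compare {A, C, D, F}: shipping cost 264 + fixed 32 = 296.
Compare {A, B, C, F}: shipping cost 264 + fixed 33 = 297.
All other subsets cost ≥ 295. Minimum total cost: 289.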